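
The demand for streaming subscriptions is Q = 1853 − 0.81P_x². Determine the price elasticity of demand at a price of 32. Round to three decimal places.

-1.621

At P_x = 32, Q = 1023.56.
dQ/dP_x = −2·0.81·P_x = −51.84.
Point elasticity E = (dQ/dP_x)·(P_x/Q) = -51.84 × 32/1023.56 ≈ -1.621.
|E| > 1, so demand is elastic at this price.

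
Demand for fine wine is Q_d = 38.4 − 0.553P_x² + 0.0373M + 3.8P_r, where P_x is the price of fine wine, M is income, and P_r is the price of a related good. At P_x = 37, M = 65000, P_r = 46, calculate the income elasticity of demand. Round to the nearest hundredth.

1.29

Substituting, Q_d = 38.4 − 0.553(37)² + 0.0373(65000) + 3.8(46) = 38.4 − 757.057 + 2424.5 + 174.8 = 1880.643.
∂Q_d/∂M = +0.0373, so E_I = 0.0373·(65000/1880.643) ≈ 1.29.
E_I > 1: normal good (luxury).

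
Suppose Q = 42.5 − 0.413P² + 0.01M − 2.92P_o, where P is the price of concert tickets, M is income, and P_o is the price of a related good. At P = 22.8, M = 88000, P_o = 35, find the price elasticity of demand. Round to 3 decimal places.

-0.709

Evaluating quantity at (P, M, P_o) gives Q = 42.5 − 0.413(22.8)² + 0.01(88000) − 2.92(35) = 42.5 − 214.6939 + 880 − 102.2 = 605.6061.
∂Q/∂P = −2·0.413·P = -18.8328, so E_p = -18.8328·(22.8/605.6061) ≈ -0.709.
|E_p| < 1: demand is inelastic.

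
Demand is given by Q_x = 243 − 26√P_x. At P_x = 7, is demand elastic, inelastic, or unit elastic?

At P_x = 7, Q_x = 174.2105.
dQ_x/dP_x = −26/(2√P_x) = −26/(2·2.6458).
Point elasticity E = (dQ_x/dP_x)·(P_x/Q_x) = -4.9135 × 7/174.2105 ≈ -0.197.
|E| ≈ 0.197 < 1, so demand is inelastic.

inelastic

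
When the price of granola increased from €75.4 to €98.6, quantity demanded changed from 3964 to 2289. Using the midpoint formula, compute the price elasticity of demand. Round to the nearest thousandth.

-2.009

%Δq = (2289 − 3964)/[(3964 + 2289)/2] = -1675/3126.5 ≈ -0.5357.
%Δp = (98.6 − 75.4)/[(75.4 + 98.6)/2] = 23.2/87 ≈ 0.2667.
Arc elasticity E = %Δq/%Δp ≈ -0.5357/0.2667 ≈ -2.009.
|E| > 1: demand is elastic over this range.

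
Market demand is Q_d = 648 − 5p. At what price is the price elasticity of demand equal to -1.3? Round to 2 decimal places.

73.25

Set −bp/(a − bp) = −1.3 ⇒ bp = 1.3(a − bp) ⇒ bp(1+1.3) = 1.3·a.
p = 1.3·648/(5·2.3) ≈ 73.25.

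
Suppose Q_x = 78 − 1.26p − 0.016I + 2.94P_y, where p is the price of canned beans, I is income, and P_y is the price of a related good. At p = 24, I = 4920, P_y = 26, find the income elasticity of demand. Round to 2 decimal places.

First evaluate Q_x: 78 − 1.26(24) − 0.016(4920) + 2.94(26) = 78 − 30.24 − 78.72 + 76.44 = 45.48.
∂Q_x/∂I = −0.016, so E_I = -0.016·(4920/45.48) ≈ -1.73.
E_I < 0: inferior good.

-1.73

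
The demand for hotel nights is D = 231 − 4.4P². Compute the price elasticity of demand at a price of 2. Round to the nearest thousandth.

At P = 2, D = 213.4.
dD/dP = −2·4.4·P = −17.6.
Point elasticity E = (dD/dP)·(P/D) = -17.6 × 2/213.4 ≈ -0.165.
|E| < 1, so demand is inelastic at this price.

-0.165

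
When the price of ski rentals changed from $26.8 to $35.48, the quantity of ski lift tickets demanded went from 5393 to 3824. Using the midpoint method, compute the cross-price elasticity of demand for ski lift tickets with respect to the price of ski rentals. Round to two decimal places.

-1.22

%ΔQ_x = (3824 − 5393)/[(5393+3824)/2] = -1569/4608.5 ≈ -0.3405.
%ΔP_y = (35.48 − 26.8)/[(26.8+35.48)/2] ≈ 0.2787.
E_xy = -0.3405/0.2787 ≈ -1.22.
E_xy < 0, so ski lift tickets and ski rentals are complements.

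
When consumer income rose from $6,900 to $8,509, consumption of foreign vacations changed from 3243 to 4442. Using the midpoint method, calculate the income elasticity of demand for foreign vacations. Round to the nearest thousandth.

1.494

%ΔQ = (4442 − 3243)/[(3243+4442)/2] = 1199/3842.5 ≈ 0.3120.
%ΔI = (8,509 − 6,900)/[(6,900+8,509)/2] = 1609/7704.5 ≈ 0.2088.
E_I = %ΔQ/%ΔI ≈ 1.494.
E_I > 1: normal good (luxury).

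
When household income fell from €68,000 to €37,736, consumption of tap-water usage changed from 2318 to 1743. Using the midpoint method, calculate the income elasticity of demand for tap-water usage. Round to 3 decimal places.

%ΔQ = (1743 − 2318)/[(2318+1743)/2] = -575/2030.5 ≈ -0.2832.
%ΔM = (37,736 − 68,000)/[(68,000+37,736)/2] = -30264/52868 ≈ -0.5724.
E_I = %ΔQ/%ΔM ≈ 0.495.
E_I ∈ (0,1): normal good (necessity).

0.495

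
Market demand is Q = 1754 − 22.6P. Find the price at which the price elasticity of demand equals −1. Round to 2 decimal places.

38.81

For linear demand Q = a − bP, E = −bP/(a − bP). |E| = 1 ⇒ bP = a − bP ⇒ P = a/(2b).
P = 1754/(2·22.6) ≈ 38.81.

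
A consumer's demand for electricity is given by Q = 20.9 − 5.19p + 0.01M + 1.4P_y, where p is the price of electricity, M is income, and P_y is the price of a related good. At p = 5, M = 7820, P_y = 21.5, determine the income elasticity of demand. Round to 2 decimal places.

Substituting, Q = 20.9 − 5.19(5) + 0.01(7820) + 1.4(21.5) = 20.9 − 25.95 + 78.2 + 30.1 = 103.25.
∂Q/∂M = +0.01, so E_I = 0.01·(7820/103.25) ≈ 0.76.
E_I ∈ (0,1): normal good (necessity).

0.76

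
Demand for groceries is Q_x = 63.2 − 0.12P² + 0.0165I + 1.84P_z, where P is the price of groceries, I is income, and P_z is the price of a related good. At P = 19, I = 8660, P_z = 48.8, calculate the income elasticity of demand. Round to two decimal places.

First evaluate Q_x: 63.2 − 0.12(19)² + 0.0165(8660) + 1.84(48.8) = 63.2 − 43.32 + 142.89 + 89.792 = 252.562.
∂Q_x/∂I = +0.0165, so E_I = 0.0165·(8660/252.562) ≈ 0.57.
E_I ∈ (0,1): normal good (necessity).

0.57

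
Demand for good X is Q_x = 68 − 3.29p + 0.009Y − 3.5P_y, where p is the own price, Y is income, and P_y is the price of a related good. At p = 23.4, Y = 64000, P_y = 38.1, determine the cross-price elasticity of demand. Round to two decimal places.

Q_x = 68 − 3.29(23.4) + 0.009(64000) − 3.5(38.1) = 68 − 76.986 + 576 − 133.35 = 433.664.
∂Q_x/∂P_y = −3.5, so E_xy = -3.5·(38.1/433.664) ≈ -0.31.
E_xy < 0: the goods are complements.

-0.31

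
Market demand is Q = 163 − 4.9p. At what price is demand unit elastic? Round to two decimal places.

16.63

For linear demand Q = a − bp, E = −bp/(a − bp). |E| = 1 ⇒ bp = a − bp ⇒ p = a/(2b).
p = 163/(2·4.9) ≈ 16.63.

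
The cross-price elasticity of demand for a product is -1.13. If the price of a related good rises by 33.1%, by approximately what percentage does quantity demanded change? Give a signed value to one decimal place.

%ΔQ ≈ E × %ΔP_y = (-1.13) × (33.1%) ≈ -37.4%.

-37.4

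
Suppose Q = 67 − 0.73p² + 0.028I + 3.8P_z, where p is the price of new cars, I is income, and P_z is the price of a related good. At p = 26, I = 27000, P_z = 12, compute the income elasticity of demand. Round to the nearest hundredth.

2.02

First evaluate Q: 67 − 0.73(26)² + 0.028(27000) + 3.8(12) = 67 − 493.48 + 756 + 45.6 = 375.12.
∂Q/∂I = +0.028, so E_I = 0.028·(27000/375.12) ≈ 2.02.
E_I > 1: normal good (luxury).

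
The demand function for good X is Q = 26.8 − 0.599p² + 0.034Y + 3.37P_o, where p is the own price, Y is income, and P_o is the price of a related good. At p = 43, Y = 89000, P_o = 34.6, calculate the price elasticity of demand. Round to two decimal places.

-1.07

First evaluate Q: 26.8 − 0.599(43)² + 0.034(89000) + 3.37(34.6) = 26.8 − 1107.551 + 3026 + 116.602 = 2061.851.
∂Q/∂p = −2·0.599·p = -51.514, so E_p = -51.514·(43/2061.851) ≈ -1.07.
|E_p| > 1: demand is elastic.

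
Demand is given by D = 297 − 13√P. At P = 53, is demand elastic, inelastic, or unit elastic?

inelastic

At P = 53, D = 202.3586.
dD/dP = −13/(2√P) = −13/(2·7.2801).
Point elasticity E = (dD/dP)·(P/D) = -0.8928 × 53/202.3586 ≈ -0.234.
|E| ≈ 0.234 < 1, so demand is inelastic.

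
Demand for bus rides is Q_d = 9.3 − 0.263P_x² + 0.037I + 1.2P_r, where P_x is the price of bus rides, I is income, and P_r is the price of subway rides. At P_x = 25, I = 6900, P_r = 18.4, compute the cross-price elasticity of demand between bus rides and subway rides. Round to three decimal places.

Q_d = 9.3 − 0.263(25)² + 0.037(6900) + 1.2(18.4) = 9.3 − 164.375 + 255.3 + 22.08 = 122.305.
∂Q_d/∂P_r = +1.2, so E_xy = 1.2·(18.4/122.305) ≈ 0.181.
E_xy > 0: the goods are substitutes.

0.181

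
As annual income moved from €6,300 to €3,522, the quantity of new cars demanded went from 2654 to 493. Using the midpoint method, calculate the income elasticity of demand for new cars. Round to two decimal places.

%ΔQ = (493 − 2654)/[(2654+493)/2] = -2161/1573.5 ≈ -1.3734.
%ΔI = (3,522 − 6,300)/[(6,300+3,522)/2] = -2778/4911 ≈ -0.5657.
E_I = %ΔQ/%ΔI ≈ 2.43.
E_I > 1: normal good (luxury).

2.43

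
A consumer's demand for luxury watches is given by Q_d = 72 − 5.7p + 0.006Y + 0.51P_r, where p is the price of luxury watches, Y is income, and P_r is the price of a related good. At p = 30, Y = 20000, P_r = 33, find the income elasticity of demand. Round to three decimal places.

3.172

First evaluate Q_d: 72 − 5.7(30) + 0.006(20000) + 0.51(33) = 72 − 171 + 120 + 16.83 = 37.83.
∂Q_d/∂Y = +0.006, so E_I = 0.006·(20000/37.83) ≈ 3.172.
E_I > 1: normal good (luxury).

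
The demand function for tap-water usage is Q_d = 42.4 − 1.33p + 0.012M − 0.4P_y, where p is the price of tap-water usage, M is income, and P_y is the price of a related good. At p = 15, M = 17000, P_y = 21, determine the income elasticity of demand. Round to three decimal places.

0.936

First evaluate Q_d: 42.4 − 1.33(15) + 0.012(17000) − 0.4(21) = 42.4 − 19.95 + 204 − 8.4 = 218.05.
∂Q_d/∂M = +0.012, so E_I = 0.012·(17000/218.05) ≈ 0.936.
E_I ∈ (0,1): normal good (necessity).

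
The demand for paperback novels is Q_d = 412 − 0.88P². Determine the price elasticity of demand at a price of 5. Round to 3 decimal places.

At P = 5, Q_d = 390.
dQ_d/dP = −2·0.88·P = −8.8.
Point elasticity E = (dQ_d/dP)·(P/Q_d) = -8.8 × 5/390 ≈ -0.113.
|E| < 1, so demand is inelastic at this price.

-0.113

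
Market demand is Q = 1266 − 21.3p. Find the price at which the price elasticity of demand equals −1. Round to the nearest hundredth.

29.72

For linear demand Q = a − bp, E = −bp/(a − bp). |E| = 1 ⇒ bp = a − bp ⇒ p = a/(2b).
p = 1266/(2·21.3) ≈ 29.72.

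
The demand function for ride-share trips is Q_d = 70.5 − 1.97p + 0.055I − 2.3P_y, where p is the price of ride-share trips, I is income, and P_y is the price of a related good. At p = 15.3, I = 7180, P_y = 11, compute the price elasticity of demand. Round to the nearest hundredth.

Evaluating quantity at (p, I, P_y) gives Q_d = 70.5 − 1.97(15.3) + 0.055(7180) − 2.3(11) = 70.5 − 30.141 + 394.9 − 25.3 = 409.959.
∂Q_d/∂p = −1.97, so E_p = (−1.97)·(15.3/409.959) ≈ -0.07.
|E_p| < 1: demand is inelastic.

-0.07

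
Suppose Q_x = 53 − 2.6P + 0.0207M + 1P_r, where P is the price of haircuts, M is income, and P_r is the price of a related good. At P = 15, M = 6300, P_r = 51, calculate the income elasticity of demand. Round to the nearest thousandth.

Evaluating quantity at (P, M, P_r) gives Q_x = 53 − 2.6(15) + 0.0207(6300) + 1(51) = 53 − 39 + 130.41 + 51 = 195.41.
∂Q_x/∂M = +0.0207, so E_I = 0.0207·(6300/195.41) ≈ 0.667.
E_I ∈ (0,1): normal good (necessity).

0.667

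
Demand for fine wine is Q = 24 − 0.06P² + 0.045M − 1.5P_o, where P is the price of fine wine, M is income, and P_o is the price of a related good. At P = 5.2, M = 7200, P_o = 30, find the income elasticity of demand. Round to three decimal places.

1.075

At the given point, Q = 24 − 0.06(5.2)² + 0.045(7200) − 1.5(30) = 24 − 1.6224 + 324 − 45 = 301.3776.
∂Q/∂M = +0.045, so E_I = 0.045·(7200/301.3776) ≈ 1.075.
E_I > 1: normal good (luxury).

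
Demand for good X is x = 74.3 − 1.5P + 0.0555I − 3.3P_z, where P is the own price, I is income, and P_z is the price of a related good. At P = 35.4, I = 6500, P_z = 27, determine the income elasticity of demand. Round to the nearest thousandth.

1.232

Evaluating quantity at (P, I, P_z) gives x = 74.3 − 1.5(35.4) + 0.0555(6500) − 3.3(27) = 74.3 − 53.1 + 360.75 − 89.1 = 292.85.
∂x/∂I = +0.0555, so E_I = 0.0555·(6500/292.85) ≈ 1.232.
E_I > 1: normal good (luxury).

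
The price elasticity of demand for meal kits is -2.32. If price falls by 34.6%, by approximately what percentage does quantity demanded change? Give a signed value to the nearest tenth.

%ΔQ ≈ E × %ΔP = (-2.32) × (-34.6%) ≈ 80.3%.

80.3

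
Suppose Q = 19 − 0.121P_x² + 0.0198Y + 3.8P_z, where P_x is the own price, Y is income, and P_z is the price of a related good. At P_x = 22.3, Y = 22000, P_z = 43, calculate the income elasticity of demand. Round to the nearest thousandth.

0.781

Evaluating quantity at (P_x, Y, P_z) gives Q = 19 − 0.121(22.3)² + 0.0198(22000) + 3.8(43) = 19 − 60.1721 + 435.6 + 163.4 = 557.8279.
∂Q/∂Y = +0.0198, so E_I = 0.0198·(22000/557.8279) ≈ 0.781.
E_I ∈ (0,1): normal good (necessity).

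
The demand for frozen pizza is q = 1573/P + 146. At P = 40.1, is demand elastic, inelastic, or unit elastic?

inelastic

At P = 40.1, q = 185.2269.
dq/dP = −1573/P² = −0.9782.
Point elasticity E = (dq/dP)·(P/q) = -0.9782 × 40.1/185.2269 ≈ -0.212.
|E| ≈ 0.212 < 1, so demand is inelastic.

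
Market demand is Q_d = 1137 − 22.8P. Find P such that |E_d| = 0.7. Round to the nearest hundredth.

Set −bP/(a − bP) = −0.7 ⇒ bP = 0.7(a − bP) ⇒ bP(1+0.7) = 0.7·a.
P = 0.7·1137/(22.8·1.7) ≈ 20.53.

20.53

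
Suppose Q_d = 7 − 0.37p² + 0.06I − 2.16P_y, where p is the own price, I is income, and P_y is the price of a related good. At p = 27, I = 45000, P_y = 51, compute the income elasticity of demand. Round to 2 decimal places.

1.16

Q_d = 7 − 0.37(27)² + 0.06(45000) − 2.16(51) = 7 − 269.73 + 2700 − 110.16 = 2327.11.
∂Q_d/∂I = +0.06, so E_I = 0.06·(45000/2327.11) ≈ 1.16.
E_I > 1: normal good (luxury).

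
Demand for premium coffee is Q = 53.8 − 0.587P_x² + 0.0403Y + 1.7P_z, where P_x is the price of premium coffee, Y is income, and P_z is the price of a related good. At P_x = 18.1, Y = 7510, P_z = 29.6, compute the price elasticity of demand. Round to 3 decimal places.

-1.793

Q = 53.8 − 0.587(18.1)² + 0.0403(7510) + 1.7(29.6) = 53.8 − 192.3071 + 302.653 + 50.32 = 214.4659.
∂Q/∂P_x = −2·0.587·P_x = -21.2494, so E_p = -21.2494·(18.1/214.4659) ≈ -1.793.
|E_p| > 1: demand is elastic.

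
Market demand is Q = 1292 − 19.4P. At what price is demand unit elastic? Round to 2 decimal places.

33.30

For linear demand Q = a − bP, E = −bP/(a − bP). |E| = 1 ⇒ bP = a − bP ⇒ P = a/(2b).
P = 1292/(2·19.4) ≈ 33.30.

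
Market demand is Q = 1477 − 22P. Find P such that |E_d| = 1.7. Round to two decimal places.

Set −bP/(a − bP) = −1.7 ⇒ bP = 1.7(a − bP) ⇒ bP(1+1.7) = 1.7·a.
P = 1.7·1477/(22·2.7) ≈ 42.27.

42.27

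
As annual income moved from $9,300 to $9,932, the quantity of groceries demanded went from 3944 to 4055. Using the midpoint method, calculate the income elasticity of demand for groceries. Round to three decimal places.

0.422

%ΔQ = (4055 − 3944)/[(3944+4055)/2] = 111/3999.5 ≈ 0.0278.
%ΔY = (9,932 − 9,300)/[(9,300+9,932)/2] = 632/9616 ≈ 0.0657.
E_I = %ΔQ/%ΔY ≈ 0.422.
E_I ∈ (0,1): normal good (necessity).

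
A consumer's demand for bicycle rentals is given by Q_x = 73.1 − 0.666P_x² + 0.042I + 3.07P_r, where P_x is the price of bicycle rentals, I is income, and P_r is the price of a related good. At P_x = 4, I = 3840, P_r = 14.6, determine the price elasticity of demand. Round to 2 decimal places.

-0.08

At the given point, Q_x = 73.1 − 0.666(4)² + 0.042(3840) + 3.07(14.6) = 73.1 − 10.656 + 161.28 + 44.822 = 268.546.
∂Q_x/∂P_x = −2·0.666·P_x = -5.328, so E_p = -5.328·(4/268.546) ≈ -0.08.
|E_p| < 1: demand is inelastic.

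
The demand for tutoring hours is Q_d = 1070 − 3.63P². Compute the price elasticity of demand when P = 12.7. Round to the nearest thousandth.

-2.417

At P = 12.7, Q_d = 484.5173.
dQ_d/dP = −2·3.63·P = −92.202.
Point elasticity E = (dQ_d/dP)·(P/Q_d) = -92.202 × 12.7/484.5173 ≈ -2.417.
|E| > 1, so demand is elastic at this price.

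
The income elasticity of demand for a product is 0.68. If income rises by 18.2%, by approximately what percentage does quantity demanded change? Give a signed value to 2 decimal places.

12.38

%ΔQ ≈ E × %ΔI = (0.68) × (18.2%) ≈ 12.38%.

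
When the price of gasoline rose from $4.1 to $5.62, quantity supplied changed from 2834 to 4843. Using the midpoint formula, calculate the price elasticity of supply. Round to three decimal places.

%Δq = (4843 − 2834)/[(2834 + 4843)/2] = 2009/3838.5 ≈ 0.5234.
%Δp = (5.62 − 4.1)/[(4.1 + 5.62)/2] = 1.52/4.86 ≈ 0.3128.
Arc elasticity E = %Δq/%Δp ≈ 0.5234/0.3128 ≈ 1.673.
|E| > 1: supply is elastic over this range.

1.673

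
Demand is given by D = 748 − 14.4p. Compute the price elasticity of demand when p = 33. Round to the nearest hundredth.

-1.74

At p = 33, D = 272.8.
dD/dp = −14.4.
Point elasticity E = (dD/dp)·(p/D) = -14.4 × 33/272.8 ≈ -1.74.
|E| > 1, so demand is elastic at this price.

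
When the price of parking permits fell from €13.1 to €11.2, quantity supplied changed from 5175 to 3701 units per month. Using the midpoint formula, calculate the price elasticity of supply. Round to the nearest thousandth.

%Δq = (3701 − 5175)/[(5175 + 3701)/2] = -1474/4438 ≈ -0.3321.
%Δp = (11.2 − 13.1)/[(13.1 + 11.2)/2] = -1.9/12.15 ≈ -0.1564.
Arc elasticity E = %Δq/%Δp ≈ -0.3321/-0.1564 ≈ 2.124.
|E| > 1: supply is elastic over this range.

2.124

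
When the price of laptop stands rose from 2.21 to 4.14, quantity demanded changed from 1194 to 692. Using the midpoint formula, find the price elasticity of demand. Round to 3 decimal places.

%ΔQ = (692 − 1194)/[(1194 + 692)/2] = -502/943 ≈ -0.5323.
%ΔP = (4.14 − 2.21)/[(2.21 + 4.14)/2] = 1.93/3.175 ≈ 0.6079.
Arc elasticity E = %ΔQ/%ΔP ≈ -0.5323/0.6079 ≈ -0.876.
|E| < 1: demand is inelastic over this range.

-0.876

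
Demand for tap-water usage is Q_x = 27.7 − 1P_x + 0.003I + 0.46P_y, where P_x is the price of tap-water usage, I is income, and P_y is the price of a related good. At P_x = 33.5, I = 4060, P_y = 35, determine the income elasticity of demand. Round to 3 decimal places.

0.542

Substituting, Q_x = 27.7 − 1(33.5) + 0.003(4060) + 0.46(35) = 27.7 − 33.5 + 12.18 + 16.1 = 22.48.
∂Q_x/∂I = +0.003, so E_I = 0.003·(4060/22.48) ≈ 0.542.
E_I ∈ (0,1): normal good (necessity).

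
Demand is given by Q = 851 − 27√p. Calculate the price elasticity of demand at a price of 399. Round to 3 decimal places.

-0.865

At p = 399, Q = 311.6754.
dQ/dp = −27/(2√p) = −27/(2·19.975).
Point elasticity E = (dQ/dp)·(p/Q) = -0.6758 × 399/311.6754 ≈ -0.865.
|E| < 1, so demand is inelastic at this price.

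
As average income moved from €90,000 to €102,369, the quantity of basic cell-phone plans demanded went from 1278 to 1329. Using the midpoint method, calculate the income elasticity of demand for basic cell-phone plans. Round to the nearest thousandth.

%ΔQ = (1329 − 1278)/[(1278+1329)/2] = 51/1303.5 ≈ 0.0391.
%ΔY = (102,369 − 90,000)/[(90,000+102,369)/2] = 12369/96184.5 ≈ 0.1286.
E_I = %ΔQ/%ΔY ≈ 0.304.
E_I ∈ (0,1): normal good (necessity).

0.304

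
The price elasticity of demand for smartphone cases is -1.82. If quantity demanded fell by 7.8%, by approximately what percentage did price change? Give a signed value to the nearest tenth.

4.3

%ΔQ ≈ E × %ΔP ⇒ %ΔP = %ΔQ / E = (-7.8%)/(-1.82) ≈ 4.3%.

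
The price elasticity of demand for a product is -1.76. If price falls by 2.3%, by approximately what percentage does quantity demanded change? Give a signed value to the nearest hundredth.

%ΔQ ≈ E × %ΔP = (-1.76) × (-2.3%) ≈ 4.05%.

4.05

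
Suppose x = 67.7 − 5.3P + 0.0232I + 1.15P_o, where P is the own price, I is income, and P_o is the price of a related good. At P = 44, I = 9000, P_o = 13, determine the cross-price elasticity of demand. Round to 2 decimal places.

x = 67.7 − 5.3(44) + 0.0232(9000) + 1.15(13) = 67.7 − 233.2 + 208.8 + 14.95 = 58.25.
∂x/∂P_o = +1.15, so E_xy = 1.15·(13/58.25) ≈ 0.26.
E_xy > 0: the goods are substitutes.

0.26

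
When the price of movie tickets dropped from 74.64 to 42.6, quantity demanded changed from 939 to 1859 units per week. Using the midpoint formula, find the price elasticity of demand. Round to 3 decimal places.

%Δq = (1859 − 939)/[(939 + 1859)/2] = 920/1399 ≈ 0.6576.
%ΔP = (42.6 − 74.64)/[(74.64 + 42.6)/2] = -32.04/58.62 ≈ -0.5466.
Arc elasticity E = %Δq/%ΔP ≈ 0.6576/-0.5466 ≈ -1.203.
|E| > 1: demand is elastic over this range.

-1.203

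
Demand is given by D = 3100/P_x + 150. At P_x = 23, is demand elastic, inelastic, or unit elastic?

At P_x = 23, D = 284.7826.
dD/dP_x = −3100/P_x² = −5.8601.
Point elasticity E = (dD/dP_x)·(P_x/D) = -5.8601 × 23/284.7826 ≈ -0.473.
|E| ≈ 0.473 < 1, so demand is inelastic.

inelastic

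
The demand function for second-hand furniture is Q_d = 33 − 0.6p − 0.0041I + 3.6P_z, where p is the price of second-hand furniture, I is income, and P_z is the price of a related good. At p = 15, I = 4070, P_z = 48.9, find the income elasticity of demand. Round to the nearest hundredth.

Evaluating quantity at (p, I, P_z) gives Q_d = 33 − 0.6(15) − 0.0041(4070) + 3.6(48.9) = 33 − 9 − 16.687 + 176.04 = 183.353.
∂Q_d/∂I = −0.0041, so E_I = -0.0041·(4070/183.353) ≈ -0.09.
E_I < 0: inferior good.

-0.09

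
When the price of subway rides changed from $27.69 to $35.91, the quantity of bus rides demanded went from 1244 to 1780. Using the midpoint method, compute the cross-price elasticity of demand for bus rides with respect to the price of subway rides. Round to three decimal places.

1.371

%ΔQ_x = (1780 − 1244)/[(1244+1780)/2] = 536/1512 ≈ 0.3545.
%ΔP_y = (35.91 − 27.69)/[(27.69+35.91)/2] ≈ 0.2585.
E_xy = 0.3545/0.2585 ≈ 1.371.
E_xy > 0, so bus rides and subway rides are substitutes.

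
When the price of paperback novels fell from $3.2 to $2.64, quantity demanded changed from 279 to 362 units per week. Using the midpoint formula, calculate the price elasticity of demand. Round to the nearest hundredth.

-1.35

%ΔQ = (362 − 279)/[(279 + 362)/2] = 83/320.5 ≈ 0.2590.
%Δp = (2.64 − 3.2)/[(3.2 + 2.64)/2] = -0.56/2.92 ≈ -0.1918.
Arc elasticity E = %ΔQ/%Δp ≈ 0.2590/-0.1918 ≈ -1.35.
|E| > 1: demand is elastic over this range.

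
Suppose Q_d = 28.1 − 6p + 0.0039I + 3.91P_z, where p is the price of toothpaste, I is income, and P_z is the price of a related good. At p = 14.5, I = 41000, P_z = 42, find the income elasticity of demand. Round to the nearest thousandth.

At the given point, Q_d = 28.1 − 6(14.5) + 0.0039(41000) + 3.91(42) = 28.1 − 87 + 159.9 + 164.22 = 265.22.
∂Q_d/∂I = +0.0039, so E_I = 0.0039·(41000/265.22) ≈ 0.603.
E_I ∈ (0,1): normal good (necessity).

0.603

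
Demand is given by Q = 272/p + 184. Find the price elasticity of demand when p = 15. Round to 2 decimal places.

At p = 15, Q = 202.1333.
dQ/dp = −272/p² = −1.2089.
Point elasticity E = (dQ/dp)·(p/Q) = -1.2089 × 15/202.1333 ≈ -0.09.
|E| < 1, so demand is inelastic at this price.

-0.09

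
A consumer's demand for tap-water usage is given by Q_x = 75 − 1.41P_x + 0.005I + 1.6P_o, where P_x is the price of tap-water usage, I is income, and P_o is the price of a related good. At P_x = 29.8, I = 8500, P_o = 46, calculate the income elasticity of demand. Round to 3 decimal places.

Substituting, Q_x = 75 − 1.41(29.8) + 0.005(8500) + 1.6(46) = 75 − 42.018 + 42.5 + 73.6 = 149.082.
∂Q_x/∂I = +0.005, so E_I = 0.005·(8500/149.082) ≈ 0.285.
E_I ∈ (0,1): normal good (necessity).

0.285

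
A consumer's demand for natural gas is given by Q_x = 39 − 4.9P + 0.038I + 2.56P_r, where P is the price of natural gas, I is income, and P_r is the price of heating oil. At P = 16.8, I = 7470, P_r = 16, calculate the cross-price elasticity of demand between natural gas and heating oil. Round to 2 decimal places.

First evaluate Q_x: 39 − 4.9(16.8) + 0.038(7470) + 2.56(16) = 39 − 82.32 + 283.86 + 40.96 = 281.5.
∂Q_x/∂P_r = +2.56, so E_xy = 2.56·(16/281.5) ≈ 0.15.
E_xy > 0: the goods are substitutes.

0.15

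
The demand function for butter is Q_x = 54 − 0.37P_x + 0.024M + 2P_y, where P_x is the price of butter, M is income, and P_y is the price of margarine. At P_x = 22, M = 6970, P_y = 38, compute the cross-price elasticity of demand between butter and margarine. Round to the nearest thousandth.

0.263

At the given point, Q_x = 54 − 0.37(22) + 0.024(6970) + 2(38) = 54 − 8.14 + 167.28 + 76 = 289.14.
∂Q_x/∂P_y = +2, so E_xy = 2·(38/289.14) ≈ 0.263.
E_xy > 0: the goods are substitutes.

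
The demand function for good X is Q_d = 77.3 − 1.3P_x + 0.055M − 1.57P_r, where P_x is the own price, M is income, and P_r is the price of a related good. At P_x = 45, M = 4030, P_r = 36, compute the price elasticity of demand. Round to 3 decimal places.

Evaluating quantity at (P_x, M, P_r) gives Q_d = 77.3 − 1.3(45) + 0.055(4030) − 1.57(36) = 77.3 − 58.5 + 221.65 − 56.52 = 183.93.
∂Q_d/∂P_x = −1.3, so E_p = (−1.3)·(45/183.93) ≈ -0.318.
|E_p| < 1: demand is inelastic.

-0.318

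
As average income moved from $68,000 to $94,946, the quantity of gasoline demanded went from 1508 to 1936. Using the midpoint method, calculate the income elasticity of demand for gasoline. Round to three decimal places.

0.752

%ΔQ = (1936 − 1508)/[(1508+1936)/2] = 428/1722 ≈ 0.2485.
%ΔI = (94,946 − 68,000)/[(68,000+94,946)/2] = 26946/81473 ≈ 0.3307.
E_I = %ΔQ/%ΔI ≈ 0.752.
E_I ∈ (0,1): normal good (necessity).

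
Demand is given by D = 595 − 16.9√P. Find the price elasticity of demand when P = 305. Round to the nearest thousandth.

-0.492

At P = 305, D = 299.8542.
dD/dP = −16.9/(2√P) = −16.9/(2·17.4642).
Point elasticity E = (dD/dP)·(P/D) = -0.4838 × 305/299.8542 ≈ -0.492.
|E| < 1, so demand is inelastic at this price.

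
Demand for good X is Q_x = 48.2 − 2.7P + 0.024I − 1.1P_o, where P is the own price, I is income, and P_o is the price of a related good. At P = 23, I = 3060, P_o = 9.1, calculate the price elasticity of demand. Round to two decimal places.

Evaluating quantity at (P, I, P_o) gives Q_x = 48.2 − 2.7(23) + 0.024(3060) − 1.1(9.1) = 48.2 − 62.1 + 73.44 − 10.01 = 49.53.
∂Q_x/∂P = −2.7, so E_p = (−2.7)·(23/49.53) ≈ -1.25.
|E_p| > 1: demand is elastic.

-1.25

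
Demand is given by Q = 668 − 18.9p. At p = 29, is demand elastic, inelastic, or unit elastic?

elastic

At p = 29, Q = 119.9.
dQ/dp = −18.9.
Point elasticity E = (dQ/dp)·(p/Q) = -18.9 × 29/119.9 ≈ -4.571.
|E| ≈ 4.571 > 1, so demand is elastic.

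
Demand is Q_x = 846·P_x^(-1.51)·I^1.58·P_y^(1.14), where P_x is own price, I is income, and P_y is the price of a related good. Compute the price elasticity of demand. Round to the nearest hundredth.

For a Cobb–Douglas (constant-elasticity) form Q_x = A·P_x^α·…, the elasticity with respect to P_x equals the exponent α at every point.
Here the exponent on P_x is -1.51, so the price elasticity of demand is -1.51.

-1.51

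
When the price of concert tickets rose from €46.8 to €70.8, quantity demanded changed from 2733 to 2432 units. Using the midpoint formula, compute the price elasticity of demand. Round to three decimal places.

-0.286

%ΔQ = (2432 − 2733)/[(2733 + 2432)/2] = -301/2582.5 ≈ -0.1166.
%ΔP = (70.8 − 46.8)/[(46.8 + 70.8)/2] = 24/58.8 ≈ 0.4082.
Arc elasticity E = %ΔQ/%ΔP ≈ -0.1166/0.4082 ≈ -0.286.
|E| < 1: demand is inelastic over this range.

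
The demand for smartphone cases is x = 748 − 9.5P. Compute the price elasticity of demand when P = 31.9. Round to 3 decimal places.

At P = 31.9, x = 444.95.
dx/dP = −9.5.
Point elasticity E = (dx/dP)·(P/x) = -9.5 × 31.9/444.95 ≈ -0.681.
|E| < 1, so demand is inelastic at this price.

-0.681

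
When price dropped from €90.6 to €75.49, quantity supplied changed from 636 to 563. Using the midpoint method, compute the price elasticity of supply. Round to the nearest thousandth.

%Δq = (563 − 636)/[(636 + 563)/2] = -73/599.5 ≈ -0.1218.
%Δp = (75.49 − 90.6)/[(90.6 + 75.49)/2] = -15.11/83.045 ≈ -0.1819.
Arc elasticity E = %Δq/%Δp ≈ -0.1218/-0.1819 ≈ 0.669.
|E| < 1: supply is inelastic over this range.

0.669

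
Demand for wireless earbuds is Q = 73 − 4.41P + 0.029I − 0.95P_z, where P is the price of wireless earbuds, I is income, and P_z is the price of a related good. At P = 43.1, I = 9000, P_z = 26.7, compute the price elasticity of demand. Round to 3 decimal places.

Evaluating quantity at (P, I, P_z) gives Q = 73 − 4.41(43.1) + 0.029(9000) − 0.95(26.7) = 73 − 190.071 + 261 − 25.365 = 118.564.
∂Q/∂P = −4.41, so E_p = (−4.41)·(43.1/118.564) ≈ -1.603.
|E_p| > 1: demand is elastic.

-1.603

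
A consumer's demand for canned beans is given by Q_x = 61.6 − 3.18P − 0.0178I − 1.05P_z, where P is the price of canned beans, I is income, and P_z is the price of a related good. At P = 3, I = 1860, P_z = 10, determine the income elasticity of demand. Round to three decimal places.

Evaluating quantity at (P, I, P_z) gives Q_x = 61.6 − 3.18(3) − 0.0178(1860) − 1.05(10) = 61.6 − 9.54 − 33.108 − 10.5 = 8.452.
∂Q_x/∂I = −0.0178, so E_I = -0.0178·(1860/8.452) ≈ -3.917.
E_I < 0: inferior good.

-3.917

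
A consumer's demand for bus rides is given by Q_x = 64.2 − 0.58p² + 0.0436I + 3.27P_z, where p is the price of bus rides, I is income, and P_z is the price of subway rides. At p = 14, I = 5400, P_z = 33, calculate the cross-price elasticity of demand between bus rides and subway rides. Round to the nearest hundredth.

Q_x = 64.2 − 0.58(14)² + 0.0436(5400) + 3.27(33) = 64.2 − 113.68 + 235.44 + 107.91 = 293.87.
∂Q_x/∂P_z = +3.27, so E_xy = 3.27·(33/293.87) ≈ 0.37.
E_xy > 0: the goods are substitutes.

0.37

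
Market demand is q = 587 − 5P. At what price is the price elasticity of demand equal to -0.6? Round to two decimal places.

44.03

Set −bP/(a − bP) = −0.6 ⇒ bP = 0.6(a − bP) ⇒ bP(1+0.6) = 0.6·a.
P = 0.6·587/(5·1.6) ≈ 44.03.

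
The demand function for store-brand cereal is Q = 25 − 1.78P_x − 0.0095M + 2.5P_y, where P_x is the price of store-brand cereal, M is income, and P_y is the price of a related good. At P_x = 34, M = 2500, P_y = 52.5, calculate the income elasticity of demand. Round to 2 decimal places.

-0.33

At the given point, Q = 25 − 1.78(34) − 0.0095(2500) + 2.5(52.5) = 25 − 60.52 − 23.75 + 131.25 = 71.98.
∂Q/∂M = −0.0095, so E_I = -0.0095·(2500/71.98) ≈ -0.33.
E_I < 0: inferior good.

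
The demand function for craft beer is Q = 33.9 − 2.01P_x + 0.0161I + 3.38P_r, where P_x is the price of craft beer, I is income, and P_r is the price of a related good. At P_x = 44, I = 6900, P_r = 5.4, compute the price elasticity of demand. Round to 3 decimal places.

Evaluating quantity at (P_x, I, P_r) gives Q = 33.9 − 2.01(44) + 0.0161(6900) + 3.38(5.4) = 33.9 − 88.44 + 111.09 + 18.252 = 74.802.
∂Q/∂P_x = −2.01, so E_p = (−2.01)·(44/74.802) ≈ -1.182.
|E_p| > 1: demand is elastic.

-1.182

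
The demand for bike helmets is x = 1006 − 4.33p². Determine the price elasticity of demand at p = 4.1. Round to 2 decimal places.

At p = 4.1, x = 933.2127.
dx/dp = −2·4.33·p = −35.506.
Point elasticity E = (dx/dp)·(p/x) = -35.506 × 4.1/933.2127 ≈ -0.16.
|E| < 1, so demand is inelastic at this price.

-0.16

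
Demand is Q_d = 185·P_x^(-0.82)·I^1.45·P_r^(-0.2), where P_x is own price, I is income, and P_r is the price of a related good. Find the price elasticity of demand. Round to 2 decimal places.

-0.82

For a Cobb–Douglas (constant-elasticity) form Q_d = A·P_x^α·…, the elasticity with respect to P_x equals the exponent α at every point.
Here the exponent on P_x is -0.82, so the price elasticity of demand is -0.82.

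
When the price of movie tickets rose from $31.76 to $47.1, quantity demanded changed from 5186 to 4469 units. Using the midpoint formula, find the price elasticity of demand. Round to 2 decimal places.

%ΔQ = (4469 − 5186)/[(5186 + 4469)/2] = -717/4827.5 ≈ -0.1485.
%ΔP = (47.1 − 31.76)/[(31.76 + 47.1)/2] = 15.34/39.43 ≈ 0.3890.
Arc elasticity E = %ΔQ/%ΔP ≈ -0.1485/0.3890 ≈ -0.38.
|E| < 1: demand is inelastic over this range.

-0.38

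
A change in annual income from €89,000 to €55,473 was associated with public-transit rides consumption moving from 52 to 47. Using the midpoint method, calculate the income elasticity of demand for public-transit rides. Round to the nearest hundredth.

0.22

%ΔQ = (47 − 52)/[(52+47)/2] = -5/49.5 ≈ -0.1010.
%ΔY = (55,473 − 89,000)/[(89,000+55,473)/2] = -33527/72236.5 ≈ -0.4641.
E_I = %ΔQ/%ΔY ≈ 0.22.
E_I ∈ (0,1): normal good (necessity).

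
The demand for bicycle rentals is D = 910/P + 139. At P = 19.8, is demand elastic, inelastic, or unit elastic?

inelastic

At P = 19.8, D = 184.9596.
dD/dP = −910/P² = −2.3212.
Point elasticity E = (dD/dP)·(P/D) = -2.3212 × 19.8/184.9596 ≈ -0.248.
|E| ≈ 0.248 < 1, so demand is inelastic.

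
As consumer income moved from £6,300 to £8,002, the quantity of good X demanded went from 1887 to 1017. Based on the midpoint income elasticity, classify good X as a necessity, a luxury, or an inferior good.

%ΔQ = (1017 − 1887)/[(1887+1017)/2] = -870/1452 ≈ -0.5992.
%ΔM = (8,002 − 6,300)/[(6,300+8,002)/2] = 1702/7151 ≈ 0.2380.
E_I = %ΔQ/%ΔM ≈ -2.517.
E_I < 0: inferior good.

inferior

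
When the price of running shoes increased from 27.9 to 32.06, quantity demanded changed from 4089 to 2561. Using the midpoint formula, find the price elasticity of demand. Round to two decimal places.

-3.31

%Δq = (2561 − 4089)/[(4089 + 2561)/2] = -1528/3325 ≈ -0.4595.
%Δp = (32.06 − 27.9)/[(27.9 + 32.06)/2] = 4.16/29.98 ≈ 0.1388.
Arc elasticity E = %Δq/%Δp ≈ -0.4595/0.1388 ≈ -3.31.
|E| > 1: demand is elastic over this range.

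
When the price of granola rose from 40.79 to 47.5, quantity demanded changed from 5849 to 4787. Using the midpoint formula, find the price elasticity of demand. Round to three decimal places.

-1.314

%ΔQ = (4787 − 5849)/[(5849 + 4787)/2] = -1062/5318 ≈ -0.1997.
%ΔP = (47.5 − 40.79)/[(40.79 + 47.5)/2] = 6.71/44.145 ≈ 0.1520.
Arc elasticity E = %ΔQ/%ΔP ≈ -0.1997/0.1520 ≈ -1.314.
|E| > 1: demand is elastic over this range.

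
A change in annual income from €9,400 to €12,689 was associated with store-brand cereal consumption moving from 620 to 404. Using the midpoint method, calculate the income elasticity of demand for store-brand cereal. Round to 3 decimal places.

%ΔQ = (404 − 620)/[(620+404)/2] = -216/512 ≈ -0.4219.
%ΔM = (12,689 − 9,400)/[(9,400+12,689)/2] = 3289/11044.5 ≈ 0.2978.
E_I = %ΔQ/%ΔM ≈ -1.417.
E_I < 0: inferior good.

-1.417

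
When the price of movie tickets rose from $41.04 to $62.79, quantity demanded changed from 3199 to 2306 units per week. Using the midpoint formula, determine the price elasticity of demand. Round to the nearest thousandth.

-0.774

%Δq = (2306 − 3199)/[(3199 + 2306)/2] = -893/2752.5 ≈ -0.3244.
%ΔP = (62.79 − 41.04)/[(41.04 + 62.79)/2] = 21.75/51.915 ≈ 0.4190.
Arc elasticity E = %Δq/%ΔP ≈ -0.3244/0.4190 ≈ -0.774.
|E| < 1: demand is inelastic over this range.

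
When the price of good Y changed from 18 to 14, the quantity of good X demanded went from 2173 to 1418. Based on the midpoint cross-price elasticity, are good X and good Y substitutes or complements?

substitutes

%ΔQ_x = (1418 − 2173)/[(2173+1418)/2] = -755/1795.5 ≈ -0.4205.
%ΔP_y = (14 − 18)/[(18+14)/2] ≈ -0.2500.
E_xy = -0.4205/-0.2500 ≈ 1.682.
E_xy > 0, so the goods are substitutes.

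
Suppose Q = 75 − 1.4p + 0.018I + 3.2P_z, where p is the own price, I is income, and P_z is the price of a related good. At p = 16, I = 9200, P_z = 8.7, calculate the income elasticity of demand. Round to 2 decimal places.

Substituting, Q = 75 − 1.4(16) + 0.018(9200) + 3.2(8.7) = 75 − 22.4 + 165.6 + 27.84 = 246.04.
∂Q/∂I = +0.018, so E_I = 0.018·(9200/246.04) ≈ 0.67.
E_I ∈ (0,1): normal good (necessity).

0.67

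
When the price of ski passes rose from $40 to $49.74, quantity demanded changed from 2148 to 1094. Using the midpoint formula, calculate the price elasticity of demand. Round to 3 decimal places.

-2.995

%ΔQ = (1094 − 2148)/[(2148 + 1094)/2] = -1054/1621 ≈ -0.6502.
%ΔP = (49.74 − 40)/[(40 + 49.74)/2] = 9.74/44.87 ≈ 0.2171.
Arc elasticity E = %ΔQ/%ΔP ≈ -0.6502/0.2171 ≈ -2.995.
|E| > 1: demand is elastic over this range.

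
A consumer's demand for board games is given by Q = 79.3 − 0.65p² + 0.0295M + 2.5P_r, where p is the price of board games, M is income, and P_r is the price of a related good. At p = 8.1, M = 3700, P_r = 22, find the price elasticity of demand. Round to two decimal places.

-0.42

Substituting, Q = 79.3 − 0.65(8.1)² + 0.0295(3700) + 2.5(22) = 79.3 − 42.6465 + 109.15 + 55 = 200.8035.
∂Q/∂p = −2·0.65·p = -10.53, so E_p = -10.53·(8.1/200.8035) ≈ -0.42.
|E_p| < 1: demand is inelastic.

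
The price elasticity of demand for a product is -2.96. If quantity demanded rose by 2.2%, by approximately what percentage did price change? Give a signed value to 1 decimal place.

%ΔQ ≈ E × %ΔP ⇒ %ΔP = %ΔQ / E = (2.2%)/(-2.96) ≈ -0.7%.

-0.7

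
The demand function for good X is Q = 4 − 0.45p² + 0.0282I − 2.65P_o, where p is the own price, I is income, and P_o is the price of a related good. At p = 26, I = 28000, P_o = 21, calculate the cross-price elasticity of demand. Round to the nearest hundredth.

-0.13

First evaluate Q: 4 − 0.45(26)² + 0.0282(28000) − 2.65(21) = 4 − 304.2 + 789.6 − 55.65 = 433.75.
∂Q/∂P_o = −2.65, so E_xy = -2.65·(21/433.75) ≈ -0.13.
E_xy < 0: the goods are complements.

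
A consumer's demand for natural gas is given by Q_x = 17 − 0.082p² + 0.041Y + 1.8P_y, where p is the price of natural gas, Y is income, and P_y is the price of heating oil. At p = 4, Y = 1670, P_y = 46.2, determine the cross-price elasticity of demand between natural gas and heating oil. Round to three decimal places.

0.497

First evaluate Q_x: 17 − 0.082(4)² + 0.041(1670) + 1.8(46.2) = 17 − 1.312 + 68.47 + 83.16 = 167.318.
∂Q_x/∂P_y = +1.8, so E_xy = 1.8·(46.2/167.318) ≈ 0.497.
E_xy > 0: the goods are substitutes.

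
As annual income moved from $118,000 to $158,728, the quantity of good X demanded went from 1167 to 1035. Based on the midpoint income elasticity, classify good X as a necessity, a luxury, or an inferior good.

inferior

%ΔQ = (1035 − 1167)/[(1167+1035)/2] = -132/1101 ≈ -0.1199.
%ΔY = (158,728 − 118,000)/[(118,000+158,728)/2] = 40728/138364 ≈ 0.2944.
E_I = %ΔQ/%ΔY ≈ -0.407.
E_I < 0: inferior good.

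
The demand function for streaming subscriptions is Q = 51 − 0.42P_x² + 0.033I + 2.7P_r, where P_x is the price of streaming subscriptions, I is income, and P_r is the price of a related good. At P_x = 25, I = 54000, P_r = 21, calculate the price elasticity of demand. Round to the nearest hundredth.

-0.32

First evaluate Q: 51 − 0.42(25)² + 0.033(54000) + 2.7(21) = 51 − 262.5 + 1782 + 56.7 = 1627.2.
∂Q/∂P_x = −2·0.42·P_x = -21, so E_p = -21·(25/1627.2) ≈ -0.32.
|E_p| < 1: demand is inelastic.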